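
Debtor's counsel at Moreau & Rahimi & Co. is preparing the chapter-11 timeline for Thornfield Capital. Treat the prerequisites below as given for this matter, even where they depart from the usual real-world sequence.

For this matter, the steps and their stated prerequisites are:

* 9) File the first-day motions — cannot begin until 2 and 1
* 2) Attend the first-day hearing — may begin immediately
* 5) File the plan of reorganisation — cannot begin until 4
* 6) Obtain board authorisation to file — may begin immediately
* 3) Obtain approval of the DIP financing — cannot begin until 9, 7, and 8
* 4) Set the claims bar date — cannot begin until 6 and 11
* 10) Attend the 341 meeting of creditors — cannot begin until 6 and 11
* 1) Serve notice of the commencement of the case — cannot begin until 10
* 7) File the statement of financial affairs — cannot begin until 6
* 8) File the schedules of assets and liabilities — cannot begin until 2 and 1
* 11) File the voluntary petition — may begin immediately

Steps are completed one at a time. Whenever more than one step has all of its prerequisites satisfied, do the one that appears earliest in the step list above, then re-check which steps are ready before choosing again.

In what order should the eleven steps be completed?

2, 6, 7, 11, 4, 5, 10, 1, 9, 8, 3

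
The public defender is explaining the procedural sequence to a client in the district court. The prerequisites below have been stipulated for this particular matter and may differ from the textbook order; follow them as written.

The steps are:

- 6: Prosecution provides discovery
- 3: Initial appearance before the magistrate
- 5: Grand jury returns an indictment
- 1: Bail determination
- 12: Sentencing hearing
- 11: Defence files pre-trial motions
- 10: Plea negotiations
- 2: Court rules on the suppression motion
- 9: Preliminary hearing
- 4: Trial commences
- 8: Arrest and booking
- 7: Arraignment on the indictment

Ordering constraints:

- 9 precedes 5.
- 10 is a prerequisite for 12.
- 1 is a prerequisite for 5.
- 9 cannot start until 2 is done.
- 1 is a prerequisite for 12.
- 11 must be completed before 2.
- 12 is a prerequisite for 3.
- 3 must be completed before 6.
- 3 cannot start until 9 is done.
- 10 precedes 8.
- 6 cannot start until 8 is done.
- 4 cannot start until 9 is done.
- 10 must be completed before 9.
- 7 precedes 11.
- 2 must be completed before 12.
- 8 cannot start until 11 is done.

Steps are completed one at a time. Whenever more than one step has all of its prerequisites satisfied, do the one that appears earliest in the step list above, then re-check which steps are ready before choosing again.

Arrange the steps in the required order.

Nothing is required for 1, 10 and 7. 1 is listed earlier → 1 first.
Ready: 10 and 7. 10 is listed earlier → 10.
That leaves 7 as the only ready step → 7.
11 is the only step now ready → 11.
2 and 8 are both available; 2 is listed earlier → 2.
12, 9 and 8 are all available; 12 is listed earlier → 12.
9 and 8 are both available; 9 is listed earlier → 9.
3, 5 and 4 now also ready, so the ready set is {3, 5, 4, 8}; 3 is listed earlier → 3.
5, 4 and 8 are all available; 5 is listed earlier → 5.
Now 4 and 8 have their prerequisites met. 4 is listed earlier, so 4 next.
8 needed 11 and 10, now all done → 8.
Next only 6 has its prerequisites met → 6.

1, 10, 7, 11, 2, 12, 9, 3, 5, 4, 8, 6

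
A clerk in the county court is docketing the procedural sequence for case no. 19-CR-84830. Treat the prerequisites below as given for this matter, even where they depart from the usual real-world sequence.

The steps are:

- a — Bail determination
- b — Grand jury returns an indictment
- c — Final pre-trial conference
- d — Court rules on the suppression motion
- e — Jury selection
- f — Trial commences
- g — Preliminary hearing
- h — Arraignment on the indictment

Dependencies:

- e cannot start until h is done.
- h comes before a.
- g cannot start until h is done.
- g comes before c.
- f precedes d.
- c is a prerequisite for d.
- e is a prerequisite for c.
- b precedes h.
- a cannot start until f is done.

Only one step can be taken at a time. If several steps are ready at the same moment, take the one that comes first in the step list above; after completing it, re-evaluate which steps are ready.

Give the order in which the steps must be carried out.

b, f, h, a, e, g, c, d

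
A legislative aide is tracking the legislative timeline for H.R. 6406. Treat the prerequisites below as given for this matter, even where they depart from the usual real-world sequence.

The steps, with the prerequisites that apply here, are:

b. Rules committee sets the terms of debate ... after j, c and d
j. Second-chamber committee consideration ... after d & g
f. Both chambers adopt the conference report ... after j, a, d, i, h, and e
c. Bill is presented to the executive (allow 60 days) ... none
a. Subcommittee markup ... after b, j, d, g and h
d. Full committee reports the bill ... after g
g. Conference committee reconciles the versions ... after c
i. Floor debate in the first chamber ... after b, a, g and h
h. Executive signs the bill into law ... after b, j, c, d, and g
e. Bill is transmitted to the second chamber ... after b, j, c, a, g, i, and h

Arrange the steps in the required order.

c, g, d, j, b, h, a, i, e, f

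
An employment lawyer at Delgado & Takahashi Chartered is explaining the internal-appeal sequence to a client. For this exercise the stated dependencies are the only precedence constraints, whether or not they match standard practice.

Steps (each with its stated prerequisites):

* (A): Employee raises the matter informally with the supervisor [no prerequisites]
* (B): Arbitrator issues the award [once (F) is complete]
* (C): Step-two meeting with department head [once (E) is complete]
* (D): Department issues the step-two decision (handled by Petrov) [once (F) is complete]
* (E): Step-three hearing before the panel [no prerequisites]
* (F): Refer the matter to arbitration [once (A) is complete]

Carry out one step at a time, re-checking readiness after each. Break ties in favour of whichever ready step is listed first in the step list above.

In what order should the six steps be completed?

(A) and (E) have no prerequisites; (A) is listed earlier, so (A) is first.
(F) now also ready, so the ready set is {(E), (F)}; (E) is listed earlier → (E).
(C) now also ready, so the ready set is {(C), (F)}; (C) is listed earlier → (C).
(F) is the only step now ready → (F).
(B) and (D) are both available; (B) is listed earlier → (B).
(D) needed (F), now all done → (D).

(A), (E), (C), (F), (B), (D)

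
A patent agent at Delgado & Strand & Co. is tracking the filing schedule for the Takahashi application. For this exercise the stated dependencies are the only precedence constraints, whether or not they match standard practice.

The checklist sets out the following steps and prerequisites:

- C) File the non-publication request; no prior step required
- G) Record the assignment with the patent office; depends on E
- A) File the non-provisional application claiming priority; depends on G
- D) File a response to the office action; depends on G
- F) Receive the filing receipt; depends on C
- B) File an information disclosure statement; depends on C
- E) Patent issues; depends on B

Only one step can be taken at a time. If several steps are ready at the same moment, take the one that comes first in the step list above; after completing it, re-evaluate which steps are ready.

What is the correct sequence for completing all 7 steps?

C is the only step with nothing outstanding, so it goes first.
Now F and B have their prerequisites met. F is listed earlier, so F next.
Next only B has its prerequisites met → B.
E needed B, now all done → E.
Next only G has its prerequisites met → G.
Now A and D have their prerequisites met. A is listed earlier, so A next.
D needed G, now all done → D.

C → F → B → E → G → A → D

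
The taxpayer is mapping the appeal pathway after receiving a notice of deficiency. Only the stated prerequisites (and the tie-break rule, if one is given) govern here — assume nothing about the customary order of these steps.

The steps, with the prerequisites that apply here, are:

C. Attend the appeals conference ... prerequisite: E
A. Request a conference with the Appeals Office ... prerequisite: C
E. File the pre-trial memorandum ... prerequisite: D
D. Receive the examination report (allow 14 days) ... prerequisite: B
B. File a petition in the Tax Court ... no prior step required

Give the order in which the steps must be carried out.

B, D, E, C, A

B is the only step with nothing outstanding, so it goes first.
D needed B, now all done → D.
E needed D, now all done → E.
C needed E, now all done → C.
A is the only step now ready → A.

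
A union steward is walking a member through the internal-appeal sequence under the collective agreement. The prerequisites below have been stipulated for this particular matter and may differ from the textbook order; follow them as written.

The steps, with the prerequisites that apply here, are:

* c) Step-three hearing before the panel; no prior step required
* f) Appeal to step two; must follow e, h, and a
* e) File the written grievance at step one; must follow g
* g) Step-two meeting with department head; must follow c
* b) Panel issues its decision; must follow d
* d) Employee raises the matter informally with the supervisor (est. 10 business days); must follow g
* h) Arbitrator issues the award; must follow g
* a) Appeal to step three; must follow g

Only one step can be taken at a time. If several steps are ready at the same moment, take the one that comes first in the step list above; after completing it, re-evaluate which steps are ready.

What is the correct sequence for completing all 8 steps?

c has no prerequisites → c first.
That leaves g as the only ready step → g.
Ready: e, d, h and a. e is listed earlier → e.
d, h and a are all available; d is listed earlier → d.
Now b, h and a have their prerequisites met. b is listed earlier, so b next.
h and a are both available; h is listed earlier → h.
a needed g, now all done → a.
f needed e, h and a, now all done → f.

c g e d b h a f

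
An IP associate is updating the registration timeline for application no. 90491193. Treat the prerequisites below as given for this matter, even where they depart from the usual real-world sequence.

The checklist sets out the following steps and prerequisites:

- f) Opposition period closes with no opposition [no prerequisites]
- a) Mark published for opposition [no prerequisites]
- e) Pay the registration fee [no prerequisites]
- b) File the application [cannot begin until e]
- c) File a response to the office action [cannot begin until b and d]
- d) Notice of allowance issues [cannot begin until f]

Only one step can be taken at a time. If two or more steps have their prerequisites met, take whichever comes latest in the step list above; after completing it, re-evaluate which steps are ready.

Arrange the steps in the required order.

e → b → a → f → d → c

Nothing is required for e, a and f. e is listed later → e first.
Now b, a and f have their prerequisites met. b is listed later, so b next.
Ready: a and f. a is listed later → a.
That leaves f as the only ready step → f.
Next only d has its prerequisites met → d.
c needed d and b, now all done → c.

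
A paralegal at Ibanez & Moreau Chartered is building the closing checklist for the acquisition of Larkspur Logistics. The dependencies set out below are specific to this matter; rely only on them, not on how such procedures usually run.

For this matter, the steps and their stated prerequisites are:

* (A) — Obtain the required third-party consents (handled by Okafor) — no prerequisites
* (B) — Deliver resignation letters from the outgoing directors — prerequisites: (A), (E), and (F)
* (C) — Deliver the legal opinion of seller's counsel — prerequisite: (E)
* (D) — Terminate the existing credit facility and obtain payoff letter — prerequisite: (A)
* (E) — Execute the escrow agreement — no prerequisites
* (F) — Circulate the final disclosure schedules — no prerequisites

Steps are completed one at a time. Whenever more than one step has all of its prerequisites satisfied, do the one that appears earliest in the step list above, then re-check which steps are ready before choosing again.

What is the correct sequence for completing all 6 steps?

(A) → (D) → (E) → (C) → (F) → (B)

Nothing is required for (A), (E) and (F). (A) is listed earlier → (A) first.
(D) now also ready, so the ready set is {(D), (E), (F)}; (D) is listed earlier → (D).
Ready: (E) and (F). (E) is listed earlier → (E).
Ready: (C) and (F). (C) is listed earlier → (C).
That leaves (F) as the only ready step → (F).
That leaves (B) as the only ready step → (B).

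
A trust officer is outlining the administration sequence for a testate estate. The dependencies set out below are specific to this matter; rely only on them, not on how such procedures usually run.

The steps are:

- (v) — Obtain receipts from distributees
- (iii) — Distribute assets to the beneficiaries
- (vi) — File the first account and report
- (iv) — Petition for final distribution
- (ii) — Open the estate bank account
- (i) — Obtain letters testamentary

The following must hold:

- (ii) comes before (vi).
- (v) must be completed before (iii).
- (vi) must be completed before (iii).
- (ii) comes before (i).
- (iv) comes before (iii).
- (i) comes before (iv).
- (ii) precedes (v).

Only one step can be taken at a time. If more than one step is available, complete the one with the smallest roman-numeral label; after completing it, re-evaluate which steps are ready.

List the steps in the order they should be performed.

(ii), (i), (iv), (v), (vi), (iii)

(ii) has no prerequisites → (ii) first.
(i), (v) and (vi) are all available; (i) has the earlier label → (i).
(iv) now also ready, so the ready set is {(iv), (v), (vi)}; (iv) has the earlier label → (iv).
(v) and (vi) are both available; (v) has the earlier label → (v).
(vi) needed (ii), now all done → (vi).
(iii) needed (iv), (v) and (vi), now all done → (iii).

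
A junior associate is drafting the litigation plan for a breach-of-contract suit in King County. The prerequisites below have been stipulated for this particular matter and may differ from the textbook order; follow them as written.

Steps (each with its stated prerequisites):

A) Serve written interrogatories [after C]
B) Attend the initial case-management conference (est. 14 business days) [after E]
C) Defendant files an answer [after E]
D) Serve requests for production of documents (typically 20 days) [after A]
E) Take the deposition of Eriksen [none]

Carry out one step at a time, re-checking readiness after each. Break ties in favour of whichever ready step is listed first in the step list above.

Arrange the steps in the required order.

E B C A D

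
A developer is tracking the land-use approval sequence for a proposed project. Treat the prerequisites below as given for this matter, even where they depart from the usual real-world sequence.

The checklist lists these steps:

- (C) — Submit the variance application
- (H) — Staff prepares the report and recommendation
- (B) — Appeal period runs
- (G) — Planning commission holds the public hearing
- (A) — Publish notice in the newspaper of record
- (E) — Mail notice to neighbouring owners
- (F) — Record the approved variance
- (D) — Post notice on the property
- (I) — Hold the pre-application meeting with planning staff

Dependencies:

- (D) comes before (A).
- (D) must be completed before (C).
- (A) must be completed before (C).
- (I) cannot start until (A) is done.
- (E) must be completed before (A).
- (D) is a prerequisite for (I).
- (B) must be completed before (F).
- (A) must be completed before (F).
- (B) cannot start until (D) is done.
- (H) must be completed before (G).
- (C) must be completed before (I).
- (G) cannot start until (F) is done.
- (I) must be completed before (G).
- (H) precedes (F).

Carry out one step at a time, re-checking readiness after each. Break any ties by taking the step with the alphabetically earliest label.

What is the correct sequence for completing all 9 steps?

(D), (B), (E), (A), (C), (H), (F), (I), (G)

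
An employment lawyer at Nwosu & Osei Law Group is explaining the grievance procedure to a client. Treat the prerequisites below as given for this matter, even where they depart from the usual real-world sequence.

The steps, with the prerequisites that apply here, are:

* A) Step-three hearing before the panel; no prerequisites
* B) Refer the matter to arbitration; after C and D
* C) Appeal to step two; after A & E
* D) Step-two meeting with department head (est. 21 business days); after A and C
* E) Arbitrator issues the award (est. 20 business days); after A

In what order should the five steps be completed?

Only A has no prerequisites, so it is first.
E needed A, now all done → E.
That leaves C as the only ready step → C.
D needed A and C, now all done → D.
B needed C and D, now all done → B.

A → E → C → D → B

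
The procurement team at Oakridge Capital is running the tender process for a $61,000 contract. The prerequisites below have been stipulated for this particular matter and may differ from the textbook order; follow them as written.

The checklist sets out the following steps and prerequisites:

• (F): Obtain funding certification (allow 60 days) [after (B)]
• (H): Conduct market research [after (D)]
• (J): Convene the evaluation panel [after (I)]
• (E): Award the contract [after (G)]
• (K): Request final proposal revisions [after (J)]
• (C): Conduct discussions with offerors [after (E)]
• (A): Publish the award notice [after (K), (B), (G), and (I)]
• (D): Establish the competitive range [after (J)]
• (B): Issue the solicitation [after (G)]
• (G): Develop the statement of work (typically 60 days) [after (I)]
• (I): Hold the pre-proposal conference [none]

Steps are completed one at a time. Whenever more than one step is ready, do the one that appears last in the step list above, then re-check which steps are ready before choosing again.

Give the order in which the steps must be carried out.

(I) has no prerequisites → (I) first.
(G) and (J) are both available; (G) is listed later → (G).
(B) and (E) now also ready, so the ready set is {(B), (E), (J)}; (B) is listed later → (B).
Now (E), (J) and (F) have their prerequisites met. (E) is listed later, so (E) next.
Now (C), (J) and (F) have their prerequisites met. (C) is listed later, so (C) next.
(J) and (F) are both available; (J) is listed later → (J).
Now (D), (K) and (F) have their prerequisites met. (D) is listed later, so (D) next.
(H) now also ready, so the ready set is {(K), (H), (F)}; (K) is listed later → (K).
Now (A), (H) and (F) have their prerequisites met. (A) is listed later, so (A) next.
Now (H) and (F) have their prerequisites met. (H) is listed later, so (H) next.
That leaves (F) as the only ready step → (F).

(I), (G), (B), (E), (C), (J), (D), (K), (A), (H), (F)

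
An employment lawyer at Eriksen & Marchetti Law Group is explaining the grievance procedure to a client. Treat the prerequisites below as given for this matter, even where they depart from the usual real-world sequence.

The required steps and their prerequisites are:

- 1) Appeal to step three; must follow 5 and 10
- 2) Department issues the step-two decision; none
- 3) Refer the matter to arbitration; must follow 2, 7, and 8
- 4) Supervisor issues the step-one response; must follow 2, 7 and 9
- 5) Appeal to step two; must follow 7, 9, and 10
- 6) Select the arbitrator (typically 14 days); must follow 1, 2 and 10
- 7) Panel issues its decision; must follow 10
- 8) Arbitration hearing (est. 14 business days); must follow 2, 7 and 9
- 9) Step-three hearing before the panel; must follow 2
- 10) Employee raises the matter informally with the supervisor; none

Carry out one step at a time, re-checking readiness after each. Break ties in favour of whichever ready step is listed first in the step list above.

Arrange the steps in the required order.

Nothing is required for 2 and 10. 2 is listed earlier → 2 first.
9 and 10 are both available; 9 is listed earlier → 9.
That leaves 10 as the only ready step → 10.
7 needed 10, now all done → 7.
4, 5 and 8 are all available; 4 is listed earlier → 4.
Now 5 and 8 have their prerequisites met. 5 is listed earlier, so 5 next.
1 now also ready, so the ready set is {1, 8}; 1 is listed earlier → 1.
6 now also ready, so the ready set is {6, 8}; 6 is listed earlier → 6.
Next only 8 has its prerequisites met → 8.
That leaves 3 as the only ready step → 3.

2, 9, 10, 7, 4, 5, 1, 6, 8, 3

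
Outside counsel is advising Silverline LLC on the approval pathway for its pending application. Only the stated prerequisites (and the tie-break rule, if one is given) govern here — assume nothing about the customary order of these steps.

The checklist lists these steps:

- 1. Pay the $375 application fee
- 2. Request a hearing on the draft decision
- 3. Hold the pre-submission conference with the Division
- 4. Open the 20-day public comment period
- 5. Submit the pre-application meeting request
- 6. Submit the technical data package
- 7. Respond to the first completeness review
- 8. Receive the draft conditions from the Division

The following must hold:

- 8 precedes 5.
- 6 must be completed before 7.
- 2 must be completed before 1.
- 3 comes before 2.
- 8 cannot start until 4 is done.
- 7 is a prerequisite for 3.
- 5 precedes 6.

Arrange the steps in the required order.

4 is the only step with nothing outstanding, so it goes first.
8 is the only step now ready → 8.
5 needed 8, now all done → 5.
Next only 6 has its prerequisites met → 6.
7 needed 6, now all done → 7.
That leaves 3 as the only ready step → 3.
2 needed 3, now all done → 2.
That leaves 1 as the only ready step → 1.

4 → 8 → 5 → 6 → 7 → 3 → 2 → 1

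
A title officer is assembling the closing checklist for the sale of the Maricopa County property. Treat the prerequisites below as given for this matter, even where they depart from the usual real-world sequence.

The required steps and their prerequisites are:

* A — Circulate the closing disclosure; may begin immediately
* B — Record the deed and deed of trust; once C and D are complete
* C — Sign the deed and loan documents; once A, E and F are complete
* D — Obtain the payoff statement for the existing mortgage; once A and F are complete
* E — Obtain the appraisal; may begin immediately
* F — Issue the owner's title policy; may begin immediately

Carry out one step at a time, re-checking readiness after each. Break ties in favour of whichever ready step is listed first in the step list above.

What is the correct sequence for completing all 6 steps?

A, E and F have no prerequisites; A is listed earlier, so A is first.
E and F are both available; E is listed earlier → E.
Next only F has its prerequisites met → F.
Now C and D have their prerequisites met. C is listed earlier, so C next.
Next only D has its prerequisites met → D.
Next only B has its prerequisites met → B.

A, E, F, C, D, B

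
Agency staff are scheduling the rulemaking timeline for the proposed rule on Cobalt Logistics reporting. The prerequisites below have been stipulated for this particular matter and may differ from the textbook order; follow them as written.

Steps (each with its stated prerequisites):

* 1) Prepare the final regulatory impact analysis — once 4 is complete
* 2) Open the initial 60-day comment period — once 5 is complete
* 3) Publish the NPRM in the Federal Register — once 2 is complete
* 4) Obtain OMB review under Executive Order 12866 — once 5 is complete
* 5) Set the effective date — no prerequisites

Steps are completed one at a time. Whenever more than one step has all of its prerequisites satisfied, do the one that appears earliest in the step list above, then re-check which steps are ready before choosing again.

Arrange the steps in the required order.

5 → 2 → 3 → 4 → 1

Only 5 has no prerequisites, so it is first.
2 and 4 are both available; 2 is listed earlier → 2.
Now 3 and 4 have their prerequisites met. 3 is listed earlier, so 3 next.
4 is the only step now ready → 4.
1 needed 4, now all done → 1.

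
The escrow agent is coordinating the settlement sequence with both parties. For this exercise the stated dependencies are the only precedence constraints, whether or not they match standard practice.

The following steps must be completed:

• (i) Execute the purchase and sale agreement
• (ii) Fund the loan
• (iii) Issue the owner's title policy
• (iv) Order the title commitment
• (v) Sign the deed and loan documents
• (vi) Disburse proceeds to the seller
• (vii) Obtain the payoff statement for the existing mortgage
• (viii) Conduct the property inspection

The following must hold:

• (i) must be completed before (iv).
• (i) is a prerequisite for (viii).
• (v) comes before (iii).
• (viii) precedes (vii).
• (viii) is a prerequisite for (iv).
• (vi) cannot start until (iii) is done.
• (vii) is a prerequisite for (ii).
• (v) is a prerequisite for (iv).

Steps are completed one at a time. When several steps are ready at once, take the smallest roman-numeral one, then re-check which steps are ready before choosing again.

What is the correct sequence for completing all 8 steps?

(i) and (v) have no prerequisites; (i) has the earlier label, so (i) is first.
(viii) now also ready, so the ready set is {(v), (viii)}; (v) has the earlier label → (v).
(iii) now also ready, so the ready set is {(iii), (viii)}; (iii) has the earlier label → (iii).
(vi) now also ready, so the ready set is {(vi), (viii)}; (vi) has the earlier label → (vi).
Next only (viii) has its prerequisites met → (viii).
Ready: (iv) and (vii). (iv) has the earlier label → (iv).
(vii) is the only step now ready → (vii).
Next only (ii) has its prerequisites met → (ii).

(i) (v) (iii) (vi) (viii) (iv) (vii) (ii)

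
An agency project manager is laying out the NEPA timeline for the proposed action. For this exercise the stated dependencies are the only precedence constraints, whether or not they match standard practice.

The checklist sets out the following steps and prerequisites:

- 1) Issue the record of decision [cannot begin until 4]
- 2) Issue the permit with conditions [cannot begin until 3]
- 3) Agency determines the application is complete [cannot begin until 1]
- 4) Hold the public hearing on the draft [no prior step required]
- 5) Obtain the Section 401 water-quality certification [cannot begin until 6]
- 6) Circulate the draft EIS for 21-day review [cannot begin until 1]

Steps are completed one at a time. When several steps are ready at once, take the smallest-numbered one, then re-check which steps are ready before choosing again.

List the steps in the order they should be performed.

4 → 1 → 3 → 2 → 6 → 5

Only 4 has no prerequisites, so it is first.
1 needed 4, now all done → 1.
Now 3 and 6 have their prerequisites met. 3 has the earlier label, so 3 next.
2 now also ready, so the ready set is {2, 6}; 2 has the earlier label → 2.
Next only 6 has its prerequisites met → 6.
Next only 5 has its prerequisites met → 5.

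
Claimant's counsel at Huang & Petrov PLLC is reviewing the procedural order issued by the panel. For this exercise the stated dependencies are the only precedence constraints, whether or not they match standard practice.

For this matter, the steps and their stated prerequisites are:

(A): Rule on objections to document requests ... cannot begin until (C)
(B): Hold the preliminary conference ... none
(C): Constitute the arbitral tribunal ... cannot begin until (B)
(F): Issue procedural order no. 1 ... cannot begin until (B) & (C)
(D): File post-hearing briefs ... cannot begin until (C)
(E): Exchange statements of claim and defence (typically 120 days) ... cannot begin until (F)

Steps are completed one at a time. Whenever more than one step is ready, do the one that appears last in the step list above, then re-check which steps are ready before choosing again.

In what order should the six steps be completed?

(B) is the only step with nothing outstanding, so it goes first.
Next only (C) has its prerequisites met → (C).
Ready: (D), (F) and (A). (D) is listed later → (D).
Now (F) and (A) have their prerequisites met. (F) is listed later, so (F) next.
Now (E) and (A) have their prerequisites met. (E) is listed later, so (E) next.
(A) needed (C), now all done → (A).

(B) → (C) → (D) → (F) → (E) → (A)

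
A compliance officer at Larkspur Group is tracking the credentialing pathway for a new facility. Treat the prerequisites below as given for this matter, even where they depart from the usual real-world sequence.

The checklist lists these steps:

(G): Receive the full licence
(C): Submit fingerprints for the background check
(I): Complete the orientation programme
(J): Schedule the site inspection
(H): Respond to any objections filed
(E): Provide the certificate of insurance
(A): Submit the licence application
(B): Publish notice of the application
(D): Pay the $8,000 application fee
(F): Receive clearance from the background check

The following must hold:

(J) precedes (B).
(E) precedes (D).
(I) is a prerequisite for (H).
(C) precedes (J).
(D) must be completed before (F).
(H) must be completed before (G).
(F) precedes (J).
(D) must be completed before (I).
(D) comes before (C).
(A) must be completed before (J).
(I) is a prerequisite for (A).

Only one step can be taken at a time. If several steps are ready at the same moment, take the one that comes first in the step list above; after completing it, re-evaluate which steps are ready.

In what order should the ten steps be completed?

(E) has no prerequisites → (E) first.
(D) needed (E), now all done → (D).
(C), (I) and (F) are all available; (C) is listed earlier → (C).
Ready: (I) and (F). (I) is listed earlier → (I).
Now (H), (A) and (F) have their prerequisites met. (H) is listed earlier, so (H) next.
(G) now also ready, so the ready set is {(G), (A), (F)}; (G) is listed earlier → (G).
(A) and (F) are both available; (A) is listed earlier → (A).
That leaves (F) as the only ready step → (F).
Next only (J) has its prerequisites met → (J).
(B) is the only step now ready → (B).

(E), (D), (C), (I), (H), (G), (A), (F), (J), (B)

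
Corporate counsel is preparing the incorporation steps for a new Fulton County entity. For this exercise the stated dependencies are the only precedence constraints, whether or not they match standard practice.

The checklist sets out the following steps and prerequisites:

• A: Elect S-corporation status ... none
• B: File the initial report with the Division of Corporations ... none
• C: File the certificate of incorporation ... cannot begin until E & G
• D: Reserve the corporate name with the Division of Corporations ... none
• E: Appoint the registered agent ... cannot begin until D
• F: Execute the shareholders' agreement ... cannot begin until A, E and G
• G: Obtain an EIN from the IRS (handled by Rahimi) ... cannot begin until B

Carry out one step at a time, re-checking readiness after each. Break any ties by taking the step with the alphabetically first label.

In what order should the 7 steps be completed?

A, B and D have no prerequisites; A has the earlier label, so A is first.
Now B and D have their prerequisites met. B has the earlier label, so B next.
D and G are both available; D has the earlier label → D.
Now E and G have their prerequisites met. E has the earlier label, so E next.
G is the only step now ready → G.
Now C and F have their prerequisites met. C has the earlier label, so C next.
That leaves F as the only ready step → F.

A → B → D → E → G → C → F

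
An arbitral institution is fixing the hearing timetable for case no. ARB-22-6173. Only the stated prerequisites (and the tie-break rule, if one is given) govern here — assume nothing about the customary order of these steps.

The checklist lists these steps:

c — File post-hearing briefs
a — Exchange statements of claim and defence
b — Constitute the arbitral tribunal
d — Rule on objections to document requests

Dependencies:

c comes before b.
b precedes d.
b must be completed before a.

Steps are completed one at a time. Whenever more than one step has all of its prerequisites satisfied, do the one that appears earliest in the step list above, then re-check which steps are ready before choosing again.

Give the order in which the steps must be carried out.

c b a d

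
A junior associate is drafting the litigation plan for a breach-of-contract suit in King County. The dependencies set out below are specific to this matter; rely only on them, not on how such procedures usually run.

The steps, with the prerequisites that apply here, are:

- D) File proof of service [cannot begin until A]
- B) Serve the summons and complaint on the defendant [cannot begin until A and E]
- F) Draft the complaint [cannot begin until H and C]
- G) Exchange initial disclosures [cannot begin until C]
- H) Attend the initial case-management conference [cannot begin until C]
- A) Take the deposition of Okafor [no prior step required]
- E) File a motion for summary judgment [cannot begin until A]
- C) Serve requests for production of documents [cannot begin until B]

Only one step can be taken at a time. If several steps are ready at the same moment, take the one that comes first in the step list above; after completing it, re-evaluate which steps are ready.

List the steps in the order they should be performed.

A, D, E, B, C, G, H, F

A is the only step with nothing outstanding, so it goes first.
Ready: D and E. D is listed earlier → D.
E needed A, now all done → E.
That leaves B as the only ready step → B.
Next only C has its prerequisites met → C.
G and H are both available; G is listed earlier → G.
Next only H has its prerequisites met → H.
F needed H and C, now all done → F.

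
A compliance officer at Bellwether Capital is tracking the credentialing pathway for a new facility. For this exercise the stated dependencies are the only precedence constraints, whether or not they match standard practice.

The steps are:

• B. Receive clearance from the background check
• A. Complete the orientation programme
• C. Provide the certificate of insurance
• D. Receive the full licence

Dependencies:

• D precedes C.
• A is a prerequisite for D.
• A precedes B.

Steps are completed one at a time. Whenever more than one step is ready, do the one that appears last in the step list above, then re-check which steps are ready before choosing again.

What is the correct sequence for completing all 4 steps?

A → D → C → B

Only A has no prerequisites, so it is first.
Ready: D and B. D is listed later → D.
Ready: C and B. C is listed later → C.
B needed A, now all done → B.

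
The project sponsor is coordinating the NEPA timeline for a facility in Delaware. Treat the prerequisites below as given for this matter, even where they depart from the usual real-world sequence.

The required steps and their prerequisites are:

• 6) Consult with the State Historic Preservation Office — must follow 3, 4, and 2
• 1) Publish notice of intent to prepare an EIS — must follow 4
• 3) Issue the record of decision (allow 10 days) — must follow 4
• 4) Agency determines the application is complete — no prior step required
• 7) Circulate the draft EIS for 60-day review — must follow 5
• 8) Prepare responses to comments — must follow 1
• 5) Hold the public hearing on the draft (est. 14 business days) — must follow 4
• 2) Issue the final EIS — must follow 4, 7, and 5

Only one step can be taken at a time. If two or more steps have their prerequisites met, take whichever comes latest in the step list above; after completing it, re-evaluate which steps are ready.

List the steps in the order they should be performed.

4 5 7 2 3 1 8 6

Only 4 has no prerequisites, so it is first.
Ready: 5, 3 and 1. 5 is listed later → 5.
Now 7, 3 and 1 have their prerequisites met. 7 is listed later, so 7 next.
Now 2, 3 and 1 have their prerequisites met. 2 is listed later, so 2 next.
3 and 1 are both available; 3 is listed later → 3.
Ready: 1 and 6. 1 is listed later → 1.
Now 8 and 6 have their prerequisites met. 8 is listed later, so 8 next.
That leaves 6 as the only ready step → 6.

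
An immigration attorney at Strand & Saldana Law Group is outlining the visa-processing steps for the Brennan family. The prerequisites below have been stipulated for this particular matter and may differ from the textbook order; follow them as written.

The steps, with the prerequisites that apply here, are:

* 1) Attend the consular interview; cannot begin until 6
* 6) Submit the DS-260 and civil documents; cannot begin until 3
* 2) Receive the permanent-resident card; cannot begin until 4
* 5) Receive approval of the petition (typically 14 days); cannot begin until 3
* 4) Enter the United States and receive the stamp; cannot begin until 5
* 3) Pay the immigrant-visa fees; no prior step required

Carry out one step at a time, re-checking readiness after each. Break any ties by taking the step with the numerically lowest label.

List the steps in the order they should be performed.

Only 3 has no prerequisites, so it is first.
5 and 6 are both available; 5 has the earlier label → 5.
4 and 6 are both available; 4 has the earlier label → 4.
2 and 6 are both available; 2 has the earlier label → 2.
That leaves 6 as the only ready step → 6.
1 needed 6, now all done → 1.

3 5 4 2 6 1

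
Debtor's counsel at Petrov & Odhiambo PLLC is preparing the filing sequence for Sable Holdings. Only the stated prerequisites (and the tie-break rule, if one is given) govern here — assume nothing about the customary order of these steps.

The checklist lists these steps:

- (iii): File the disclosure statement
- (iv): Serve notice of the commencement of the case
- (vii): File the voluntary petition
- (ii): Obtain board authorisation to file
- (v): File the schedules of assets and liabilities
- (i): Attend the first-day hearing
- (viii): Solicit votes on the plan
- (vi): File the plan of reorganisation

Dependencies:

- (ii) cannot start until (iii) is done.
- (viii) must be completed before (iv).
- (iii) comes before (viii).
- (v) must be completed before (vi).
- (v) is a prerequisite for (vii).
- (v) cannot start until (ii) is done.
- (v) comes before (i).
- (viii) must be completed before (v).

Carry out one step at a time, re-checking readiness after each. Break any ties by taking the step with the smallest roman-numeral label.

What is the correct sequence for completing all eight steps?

(iii), (ii), (viii), (iv), (v), (i), (vi), (vii)

(iii) is the only step with nothing outstanding, so it goes first.
Now (ii) and (viii) have their prerequisites met. (ii) has the earlier label, so (ii) next.
That leaves (viii) as the only ready step → (viii).
(iv) and (v) are both available; (iv) has the earlier label → (iv).
Next only (v) has its prerequisites met → (v).
Now (i), (vi) and (vii) have their prerequisites met. (i) has the earlier label, so (i) next.
Ready: (vi) and (vii). (vi) has the earlier label → (vi).
That leaves (vii) as the only ready step → (vii).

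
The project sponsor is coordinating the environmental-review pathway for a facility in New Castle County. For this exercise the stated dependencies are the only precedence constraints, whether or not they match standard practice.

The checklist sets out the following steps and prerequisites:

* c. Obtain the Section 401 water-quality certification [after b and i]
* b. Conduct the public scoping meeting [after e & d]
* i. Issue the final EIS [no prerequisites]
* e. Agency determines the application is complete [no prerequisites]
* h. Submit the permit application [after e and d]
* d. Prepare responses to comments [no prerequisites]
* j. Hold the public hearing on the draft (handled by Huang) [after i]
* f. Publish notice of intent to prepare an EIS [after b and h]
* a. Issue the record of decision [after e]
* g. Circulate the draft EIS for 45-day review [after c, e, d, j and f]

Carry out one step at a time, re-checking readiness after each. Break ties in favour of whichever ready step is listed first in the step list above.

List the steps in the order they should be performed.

i, e and d have no prerequisites; i is listed earlier, so i is first.
Now e, d and j have their prerequisites met. e is listed earlier, so e next.
a now also ready, so the ready set is {d, j, a}; d is listed earlier → d.
b, h, j and a are all available; b is listed earlier → b.
Ready: c, h, j and a. c is listed earlier → c.
Now h, j and a have their prerequisites met. h is listed earlier, so h next.
Ready: j, f and a. j is listed earlier → j.
Now f and a have their prerequisites met. f is listed earlier, so f next.
Ready: a and g. a is listed earlier → a.
g needed c, e, d, j and f, now all done → g.

i, e, d, b, c, h, j, f, a, g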